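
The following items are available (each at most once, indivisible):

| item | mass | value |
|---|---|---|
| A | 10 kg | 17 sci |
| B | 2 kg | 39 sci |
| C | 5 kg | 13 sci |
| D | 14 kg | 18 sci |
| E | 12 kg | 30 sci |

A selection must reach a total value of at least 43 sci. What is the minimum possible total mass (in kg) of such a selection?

Subsets with value ≥ 43, sorted by total mass:
- B+C: mass 7, value 52
- A+B: mass 12, value 56
- B+E: mass 14, value 69
- B+D: mass 16, value 57
Minimum mass: 7 kg.

7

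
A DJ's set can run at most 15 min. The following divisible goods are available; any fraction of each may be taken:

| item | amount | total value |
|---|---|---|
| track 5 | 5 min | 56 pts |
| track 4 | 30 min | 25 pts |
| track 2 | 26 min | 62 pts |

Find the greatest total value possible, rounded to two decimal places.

79.85

Take in order of value per unit:
- track 5 (56/5 per unit): all 5 → value 56, running total 56.00
- track 2 (62/26 per unit): 10 of 26 → value 10×62/26 = 23.8462, running total 79.85
Total 79.85.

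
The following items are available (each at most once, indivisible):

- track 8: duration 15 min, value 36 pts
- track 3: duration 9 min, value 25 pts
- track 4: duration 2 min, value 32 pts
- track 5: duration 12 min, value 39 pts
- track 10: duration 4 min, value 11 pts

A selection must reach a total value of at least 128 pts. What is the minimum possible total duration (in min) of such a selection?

38

Subsets with value ≥ 128, sorted by total duration:
- track 8+track 3+track 4+track 5: duration 38, value 132
- track 8+track 3+track 4+track 5+track 10: duration 42, value 143
Minimum duration: 38 min.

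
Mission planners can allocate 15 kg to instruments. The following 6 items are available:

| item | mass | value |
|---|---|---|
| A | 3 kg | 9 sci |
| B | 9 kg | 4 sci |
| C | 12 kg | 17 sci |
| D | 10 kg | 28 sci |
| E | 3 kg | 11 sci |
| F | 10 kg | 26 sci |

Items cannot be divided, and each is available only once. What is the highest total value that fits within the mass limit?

39 sci

This is a 0/1 knapsack; check combinations near the capacity.
- D+E: mass 10+3=13, value 28+11=39
- A+D: mass 3+10=13, value 9+28=37
- E+F: mass 3+10=13, value 11+26=37
- A+F: mass 3+10=13, value 9+26=35
- D: mass 10, value 28
Best: 39 sci.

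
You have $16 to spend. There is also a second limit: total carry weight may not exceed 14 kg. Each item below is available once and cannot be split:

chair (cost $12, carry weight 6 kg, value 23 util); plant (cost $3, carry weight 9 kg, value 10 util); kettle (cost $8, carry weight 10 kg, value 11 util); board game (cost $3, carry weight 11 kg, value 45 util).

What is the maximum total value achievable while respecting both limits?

45 util

Feasible sets respecting both limits:
- board game: cost 3, carry weight 11, value 45
- chair: cost 12, carry weight 6, value 23
- kettle: cost 8, carry weight 10, value 11
Best: 45 util.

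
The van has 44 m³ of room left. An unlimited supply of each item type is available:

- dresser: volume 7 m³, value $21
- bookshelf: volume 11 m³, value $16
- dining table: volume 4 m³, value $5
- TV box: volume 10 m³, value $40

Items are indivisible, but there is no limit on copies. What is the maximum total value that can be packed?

Best value-per-unit is TV box at 40/10; filling with it alone gives 4×40 = 160.
Optimal mix: 1×dining table + 4×TV box → volume 44, value 165.

$165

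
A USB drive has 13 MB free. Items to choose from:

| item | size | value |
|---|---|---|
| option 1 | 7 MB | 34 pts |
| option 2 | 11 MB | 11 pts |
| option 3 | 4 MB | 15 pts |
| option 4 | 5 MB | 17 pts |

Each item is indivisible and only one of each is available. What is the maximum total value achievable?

51 pts

Check high-value combinations within 13 MB:
- option 1+option 4: size 7+5=12, value 34+17=51
- option 1+option 3: size 7+4=11, value 34+15=49
- option 1: size 7, value 34
- option 3+option 4: size 4+5=9, value 15+17=32
Best: 51 pts.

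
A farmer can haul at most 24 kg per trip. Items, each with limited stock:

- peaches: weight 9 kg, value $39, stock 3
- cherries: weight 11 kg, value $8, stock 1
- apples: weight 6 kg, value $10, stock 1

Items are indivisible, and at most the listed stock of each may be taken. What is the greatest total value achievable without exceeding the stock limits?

Best selections within weight 24 and stock limits:
- 2×peaches + 1×apples: weight 24, value 88
- 2×peaches: weight 18, value 78
- 1×peaches + 1×apples: weight 15, value 49
Best: $88.

$88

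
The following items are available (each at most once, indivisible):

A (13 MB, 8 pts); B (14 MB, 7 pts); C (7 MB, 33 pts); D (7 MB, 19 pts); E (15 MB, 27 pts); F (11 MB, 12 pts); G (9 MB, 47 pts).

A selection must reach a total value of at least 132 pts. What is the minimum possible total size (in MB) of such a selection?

Subsets with value ≥ 132, sorted by total size:
- C+D+E+F+G: size 49, value 138
- A+C+D+E+G: size 51, value 134
Minimum size: 49 MB.

49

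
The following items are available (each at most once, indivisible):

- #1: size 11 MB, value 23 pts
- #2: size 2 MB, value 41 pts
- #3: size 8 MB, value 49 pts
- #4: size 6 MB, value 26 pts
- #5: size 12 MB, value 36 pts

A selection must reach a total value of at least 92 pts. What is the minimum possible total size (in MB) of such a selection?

Subsets with value ≥ 92, sorted by total size:
- #2+#3+#4: size 16, value 116
- #2+#4+#5: size 20, value 103
- #1+#2+#3: size 21, value 113
Minimum size: 16 MB.

16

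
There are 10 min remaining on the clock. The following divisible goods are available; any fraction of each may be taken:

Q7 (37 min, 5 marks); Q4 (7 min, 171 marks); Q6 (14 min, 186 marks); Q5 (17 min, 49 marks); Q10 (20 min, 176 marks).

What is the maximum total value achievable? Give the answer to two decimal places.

210.86

Take in order of value per unit:
- Q4 (171/7 per unit): all 7 → value 171, running total 171.00
- Q6 (186/14 per unit): 3 of 14 → value 3×186/14 = 39.8571, running total 210.86
Total 210.86.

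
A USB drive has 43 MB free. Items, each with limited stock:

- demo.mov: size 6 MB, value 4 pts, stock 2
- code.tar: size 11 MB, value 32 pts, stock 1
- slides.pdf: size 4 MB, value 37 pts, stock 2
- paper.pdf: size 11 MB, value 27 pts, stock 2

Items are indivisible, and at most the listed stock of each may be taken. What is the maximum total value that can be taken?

Best selections within size 43 and stock limits:
- 1×code.tar + 2×slides.pdf + 2×paper.pdf: size 41, value 160
- 2×demo.mov + 1×code.tar + 2×slides.pdf + 1×paper.pdf: size 42, value 141
- 1×demo.mov + 1×code.tar + 2×slides.pdf + 1×paper.pdf: size 36, value 137
Best: 160 pts.

160 pts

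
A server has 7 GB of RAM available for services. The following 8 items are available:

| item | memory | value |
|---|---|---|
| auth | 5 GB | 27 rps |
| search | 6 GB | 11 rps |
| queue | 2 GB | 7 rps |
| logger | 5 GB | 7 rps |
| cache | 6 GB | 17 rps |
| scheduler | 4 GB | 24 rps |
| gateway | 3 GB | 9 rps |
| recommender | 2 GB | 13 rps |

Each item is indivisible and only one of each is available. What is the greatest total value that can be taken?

This is a 0/1 knapsack; check combinations near the capacity.
- auth+recommender: memory 5+2=7, value 27+13=40
- scheduler+recommender: memory 4+2=6, value 24+13=37
- auth+queue: memory 5+2=7, value 27+7=34
Best: 40 rps.

40 rps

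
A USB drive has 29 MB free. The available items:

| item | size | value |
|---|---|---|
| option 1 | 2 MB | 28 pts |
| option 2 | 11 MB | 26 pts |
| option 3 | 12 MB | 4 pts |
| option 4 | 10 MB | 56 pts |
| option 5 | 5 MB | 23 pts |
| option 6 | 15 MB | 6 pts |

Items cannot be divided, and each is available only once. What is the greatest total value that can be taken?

Check high-value combinations within 29 MB:
- option 1+option 2+option 4+option 5: size 2+11+10+5=28, value 28+26+56+23=133
- option 1+option 3+option 4+option 5: size 2+12+10+5=29, value 28+4+56+23=111
- option 1+option 2+option 4: size 2+11+10=23, value 28+26+56=110
Best: 133 pts.

133 pts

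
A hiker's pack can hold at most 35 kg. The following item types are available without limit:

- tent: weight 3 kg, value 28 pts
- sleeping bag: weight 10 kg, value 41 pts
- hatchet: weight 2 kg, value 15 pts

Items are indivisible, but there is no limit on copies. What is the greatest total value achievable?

323 pts

Best value-per-unit is tent at 28/3; filling with it alone gives 11×28 = 308.
Optimal mix: 11×tent + 1×hatchet → weight 35, value 323.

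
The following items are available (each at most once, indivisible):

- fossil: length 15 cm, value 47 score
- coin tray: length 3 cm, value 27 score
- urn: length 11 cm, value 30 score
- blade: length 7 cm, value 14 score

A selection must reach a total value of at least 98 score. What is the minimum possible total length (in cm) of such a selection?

29

Subsets with value ≥ 98, sorted by total length:
- fossil+coin tray+urn: length 29, value 104
- fossil+coin tray+urn+blade: length 36, value 118
Minimum length: 29 cm.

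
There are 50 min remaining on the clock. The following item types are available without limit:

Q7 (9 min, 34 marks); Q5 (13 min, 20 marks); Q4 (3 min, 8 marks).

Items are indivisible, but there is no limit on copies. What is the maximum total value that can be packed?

178 marks

Best value-per-unit is Q7 at 34/9; filling with it alone gives 5×34 = 170.
Optimal mix: 5×Q7 + 1×Q4 → time 48, value 178.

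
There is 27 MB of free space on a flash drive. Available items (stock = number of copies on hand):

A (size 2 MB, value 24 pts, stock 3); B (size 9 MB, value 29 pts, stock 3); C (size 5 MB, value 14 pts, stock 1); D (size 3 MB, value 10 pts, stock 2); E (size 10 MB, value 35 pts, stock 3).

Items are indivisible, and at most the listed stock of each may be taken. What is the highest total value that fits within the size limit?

Best selections within size 27 and stock limits:
- 3×A + 2×E: size 26, value 142
- 3×A + 1×C + 2×D + 1×E: size 27, value 141
- 3×A + 2×B + 1×D: size 27, value 140
Best: 142 pts.

142 pts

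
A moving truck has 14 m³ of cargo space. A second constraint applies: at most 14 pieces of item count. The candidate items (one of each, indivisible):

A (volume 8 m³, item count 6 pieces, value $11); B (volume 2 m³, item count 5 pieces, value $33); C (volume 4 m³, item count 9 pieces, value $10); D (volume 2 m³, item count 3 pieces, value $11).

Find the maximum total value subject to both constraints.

$55

Feasible sets respecting both limits:
- A+B+D: volume 12, item count 14, value 55
- A+B: volume 10, item count 11, value 44
- B+D: volume 4, item count 8, value 44
- B+C: volume 6, item count 14, value 43
Best: $55.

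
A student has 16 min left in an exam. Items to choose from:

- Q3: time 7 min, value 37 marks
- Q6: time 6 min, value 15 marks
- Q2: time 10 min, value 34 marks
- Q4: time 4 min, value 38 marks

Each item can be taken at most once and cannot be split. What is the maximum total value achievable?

Check high-value combinations within 16 min:
- Q3+Q4: time 7+4=11, value 37+38=75
- Q2+Q4: time 10+4=14, value 34+38=72
- Q6+Q4: time 6+4=10, value 15+38=53
- Q3+Q6: time 7+6=13, value 37+15=52
Best: 75 marks.

75 marks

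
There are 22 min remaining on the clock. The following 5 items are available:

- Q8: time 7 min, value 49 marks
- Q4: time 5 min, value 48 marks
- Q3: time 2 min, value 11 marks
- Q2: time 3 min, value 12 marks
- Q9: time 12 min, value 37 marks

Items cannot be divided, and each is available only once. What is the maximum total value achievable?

120 marks

Check high-value combinations within 22 min:
- Q8+Q4+Q3+Q2: time 7+5+2+3=17, value 49+48+11+12=120
- Q8+Q4+Q2: time 7+5+3=15, value 49+48+12=109
- Q8+Q4+Q3: time 7+5+2=14, value 49+48+11=108
- Q4+Q3+Q2+Q9: time 5+2+3+12=22, value 48+11+12+37=108
- Q8+Q2+Q9: time 7+3+12=22, value 49+12+37=98
Best: 120 marks.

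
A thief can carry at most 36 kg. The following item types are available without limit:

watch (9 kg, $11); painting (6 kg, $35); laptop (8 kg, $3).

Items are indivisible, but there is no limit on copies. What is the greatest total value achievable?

Best value-per-unit is painting at 35/6, and filling with it alone uses weight 6×6=36. No mix of the others beats 6×35 = 210.

$210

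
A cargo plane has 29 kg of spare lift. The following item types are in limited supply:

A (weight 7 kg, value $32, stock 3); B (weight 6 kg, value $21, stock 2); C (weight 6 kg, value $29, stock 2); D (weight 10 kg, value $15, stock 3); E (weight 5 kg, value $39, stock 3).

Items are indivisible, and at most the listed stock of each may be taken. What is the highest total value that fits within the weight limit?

Top feasible selections:
- 2×A + 3×E: weight 29, value 181
- 1×A + 1×C + 3×E: weight 28, value 178
- 2×C + 3×E: weight 27, value 175
- 1×A + 1×B + 3×E: weight 28, value 170
Best: $181.

$181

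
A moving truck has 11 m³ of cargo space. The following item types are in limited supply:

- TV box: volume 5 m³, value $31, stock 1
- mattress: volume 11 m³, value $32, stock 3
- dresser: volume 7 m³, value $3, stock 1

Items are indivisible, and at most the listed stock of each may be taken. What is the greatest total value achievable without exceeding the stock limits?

$32

Best selections within volume 11 and stock limits:
- 1×mattress: volume 11, value 32
- 1×TV box: volume 5, value 31
- 1×dresser: volume 7, value 3
Best: $32.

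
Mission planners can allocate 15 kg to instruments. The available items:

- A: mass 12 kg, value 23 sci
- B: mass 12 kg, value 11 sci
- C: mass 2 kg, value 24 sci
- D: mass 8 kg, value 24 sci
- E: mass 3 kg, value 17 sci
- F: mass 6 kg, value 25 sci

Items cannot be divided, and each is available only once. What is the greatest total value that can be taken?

66 sci

This is a 0/1 knapsack; check combinations near the capacity.
- C+E+F: mass 2+3+6=11, value 24+17+25=66
- C+D+E: mass 2+8+3=13, value 24+24+17=65
- C+F: mass 2+6=8, value 24+25=49
Best: 66 sci.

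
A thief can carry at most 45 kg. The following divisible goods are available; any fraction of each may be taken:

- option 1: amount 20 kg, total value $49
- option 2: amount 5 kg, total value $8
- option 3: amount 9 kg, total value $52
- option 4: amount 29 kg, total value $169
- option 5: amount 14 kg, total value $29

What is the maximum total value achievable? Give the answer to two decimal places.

238.15

Take in order of value per unit:
- option 4 (169/29 per unit): all 29 → value 169, running total 169.00
- option 3 (52/9 per unit): all 9 → value 52, running total 221.00
- option 1 (49/20 per unit): 7 of 20 → value 7×49/20 = 17.1500, running total 238.15
Total 238.15.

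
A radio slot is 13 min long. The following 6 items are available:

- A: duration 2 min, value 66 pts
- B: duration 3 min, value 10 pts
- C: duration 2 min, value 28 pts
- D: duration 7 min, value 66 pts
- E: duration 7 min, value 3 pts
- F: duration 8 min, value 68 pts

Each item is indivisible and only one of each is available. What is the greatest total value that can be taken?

Check high-value combinations within 13 min:
- A+C+F: duration 2+2+8=12, value 66+28+68=162
- A+C+D: duration 2+2+7=11, value 66+28+66=160
- A+B+F: duration 2+3+8=13, value 66+10+68=144
- A+B+D: duration 2+3+7=12, value 66+10+66=142
Best: 162 pts.

162 pts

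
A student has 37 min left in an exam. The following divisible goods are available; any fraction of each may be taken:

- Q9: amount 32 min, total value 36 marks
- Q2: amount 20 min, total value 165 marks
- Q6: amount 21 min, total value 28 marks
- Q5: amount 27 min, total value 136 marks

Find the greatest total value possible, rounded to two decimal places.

250.63

Take in order of value per unit:
- Q2 (165/20 per unit): all 20 → value 165, running total 165.00
- Q5 (136/27 per unit): 17 of 27 → value 17×136/27 = 85.6296, running total 250.63
Total 250.63.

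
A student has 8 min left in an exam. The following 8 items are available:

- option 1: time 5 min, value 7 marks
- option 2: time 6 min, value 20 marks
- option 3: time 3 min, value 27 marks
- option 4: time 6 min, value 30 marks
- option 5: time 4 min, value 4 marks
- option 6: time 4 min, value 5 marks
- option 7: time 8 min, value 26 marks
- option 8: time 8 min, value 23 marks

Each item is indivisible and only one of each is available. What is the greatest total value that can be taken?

34 marks

This is a 0/1 knapsack; check combinations near the capacity.
- option 1+option 3: time 5+3=8, value 7+27=34
- option 3+option 6: time 3+4=7, value 27+5=32
- option 3+option 5: time 3+4=7, value 27+4=31
Best: 34 marks.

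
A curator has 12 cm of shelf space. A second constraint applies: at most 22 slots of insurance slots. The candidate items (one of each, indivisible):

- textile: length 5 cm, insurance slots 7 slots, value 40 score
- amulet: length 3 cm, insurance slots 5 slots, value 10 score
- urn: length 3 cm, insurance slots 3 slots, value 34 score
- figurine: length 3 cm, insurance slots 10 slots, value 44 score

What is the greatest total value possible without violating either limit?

118 score

Feasible sets respecting both limits:
- textile+urn+figurine: length 11, insurance slots 20, value 118
- textile+amulet+figurine: length 11, insurance slots 22, value 94
- amulet+urn+figurine: length 9, insurance slots 18, value 88
Best: 118 score.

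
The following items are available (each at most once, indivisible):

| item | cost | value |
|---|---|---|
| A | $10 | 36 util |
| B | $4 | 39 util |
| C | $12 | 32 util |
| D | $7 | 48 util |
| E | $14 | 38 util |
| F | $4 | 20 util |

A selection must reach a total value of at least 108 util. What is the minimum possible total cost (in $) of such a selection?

21

Subsets with value ≥ 108, sorted by total cost:
- A+B+D: cost 21, value 123
- B+C+D: cost 23, value 119
Minimum cost: 21 $.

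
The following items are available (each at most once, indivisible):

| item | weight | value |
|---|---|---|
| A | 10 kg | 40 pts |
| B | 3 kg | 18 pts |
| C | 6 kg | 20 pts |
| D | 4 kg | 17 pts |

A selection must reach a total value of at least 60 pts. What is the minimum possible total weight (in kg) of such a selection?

Subsets with value ≥ 60, sorted by total weight:
- A+C: weight 16, value 60
- A+B+D: weight 17, value 75
Minimum weight: 16 kg.

16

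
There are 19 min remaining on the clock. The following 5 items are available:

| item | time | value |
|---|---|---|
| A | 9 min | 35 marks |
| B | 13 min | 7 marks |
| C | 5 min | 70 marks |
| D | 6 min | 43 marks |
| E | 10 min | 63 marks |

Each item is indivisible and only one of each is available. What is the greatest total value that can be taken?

133 marks

Check high-value combinations within 19 min:
- C+E: time 5+10=15, value 70+63=133
- C+D: time 5+6=11, value 70+43=113
- D+E: time 6+10=16, value 43+63=106
- A+C: time 9+5=14, value 35+70=105
Best: 133 marks.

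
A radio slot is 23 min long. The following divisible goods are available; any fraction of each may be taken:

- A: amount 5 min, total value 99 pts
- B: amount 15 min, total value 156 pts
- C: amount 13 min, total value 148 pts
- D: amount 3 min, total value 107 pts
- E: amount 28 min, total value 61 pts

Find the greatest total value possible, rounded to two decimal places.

Take in order of value per unit:
- D (107/3 per unit): all 3 → value 107, running total 107.00
- A (99/5 per unit): all 5 → value 99, running total 206.00
- C (148/13 per unit): all 13 → value 148, running total 354.00
- B (156/15 per unit): 2 of 15 → value 2×156/15 = 20.8000, running total 374.80
Total 374.80.

374.80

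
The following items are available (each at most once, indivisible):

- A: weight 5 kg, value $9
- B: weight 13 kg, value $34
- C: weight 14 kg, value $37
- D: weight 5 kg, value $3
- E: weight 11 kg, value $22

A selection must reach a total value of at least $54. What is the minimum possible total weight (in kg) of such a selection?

24

Subsets with value ≥ 54, sorted by total weight:
- B+E: weight 24, value 56
- C+E: weight 25, value 59
Minimum weight: 24 kg.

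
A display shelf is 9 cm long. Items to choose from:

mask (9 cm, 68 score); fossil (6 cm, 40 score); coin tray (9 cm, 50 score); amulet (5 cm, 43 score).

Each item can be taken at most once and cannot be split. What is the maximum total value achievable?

Check high-value combinations within 9 cm:
- mask: length 9, value 68
- coin tray: length 9, value 50
- amulet: length 5, value 43
- fossil: length 6, value 40
Best: 68 score.

68 score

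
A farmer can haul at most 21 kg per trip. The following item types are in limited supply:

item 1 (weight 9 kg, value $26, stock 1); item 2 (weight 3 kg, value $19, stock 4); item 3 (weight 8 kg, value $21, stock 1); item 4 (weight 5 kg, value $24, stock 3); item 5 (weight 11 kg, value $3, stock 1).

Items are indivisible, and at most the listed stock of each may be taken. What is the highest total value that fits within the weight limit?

Top feasible selections:
- 2×item 2 + 3×item 4: weight 21, value 110
- 3×item 2 + 2×item 4: weight 19, value 105
- 1×item 1 + 4×item 2: weight 21, value 102
- 4×item 2 + 1×item 4: weight 17, value 100
Best: $110.

$110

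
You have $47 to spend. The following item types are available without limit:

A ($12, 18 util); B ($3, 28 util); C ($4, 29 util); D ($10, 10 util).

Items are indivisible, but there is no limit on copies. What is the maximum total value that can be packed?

422 util

Best value-per-unit is B at 28/3; filling with it alone gives 15×28 = 420.
Optimal mix: 13×B + 2×C → cost 47, value 422.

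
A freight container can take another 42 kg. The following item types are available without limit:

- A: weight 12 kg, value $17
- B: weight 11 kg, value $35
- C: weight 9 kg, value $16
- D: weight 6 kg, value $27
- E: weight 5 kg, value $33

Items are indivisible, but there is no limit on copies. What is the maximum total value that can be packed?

Best value-per-unit is E at 33/5, and filling with it alone uses weight 8×5=40. No mix of the others beats 8×33 = 264.

$264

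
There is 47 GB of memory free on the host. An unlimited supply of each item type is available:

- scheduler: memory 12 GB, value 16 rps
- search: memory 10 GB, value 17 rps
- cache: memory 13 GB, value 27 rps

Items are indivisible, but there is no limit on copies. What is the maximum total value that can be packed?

Best value-per-unit is cache at 27/13; filling with it alone gives 3×27 = 81.
Optimal mix: 2×search + 2×cache → memory 46, value 88.

88 rps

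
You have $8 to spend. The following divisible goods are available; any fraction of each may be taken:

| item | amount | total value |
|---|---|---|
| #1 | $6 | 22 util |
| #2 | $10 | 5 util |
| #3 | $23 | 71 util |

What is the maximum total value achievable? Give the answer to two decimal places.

28.17

Take in order of value per unit:
- #1 (22/6 per unit): all 6 → value 22, running total 22.00
- #3 (71/23 per unit): 2 of 23 → value 2×71/23 = 6.1739, running total 28.17
Total 28.17.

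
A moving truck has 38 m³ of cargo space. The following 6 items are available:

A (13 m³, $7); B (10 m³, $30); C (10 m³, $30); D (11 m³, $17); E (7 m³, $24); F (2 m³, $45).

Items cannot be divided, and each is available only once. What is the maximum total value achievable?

This is a 0/1 knapsack; check combinations near the capacity.
- B+C+E+F: volume 10+10+7+2=29, value 30+30+24+45=129
- B+C+D+F: volume 10+10+11+2=33, value 30+30+17+45=122
- B+D+E+F: volume 10+11+7+2=30, value 30+17+24+45=116
- C+D+E+F: volume 10+11+7+2=30, value 30+17+24+45=116
Best: $129.

$129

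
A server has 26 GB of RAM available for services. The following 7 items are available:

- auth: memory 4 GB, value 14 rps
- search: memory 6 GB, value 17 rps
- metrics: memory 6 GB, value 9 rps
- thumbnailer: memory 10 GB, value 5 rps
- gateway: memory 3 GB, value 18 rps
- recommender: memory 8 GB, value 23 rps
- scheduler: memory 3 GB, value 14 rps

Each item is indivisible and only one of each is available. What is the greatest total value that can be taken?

86 rps

Check high-value combinations within 26 GB:
- auth+search+gateway+recommender+scheduler: memory 4+6+3+8+3=24, value 14+17+18+23+14=86
- search+metrics+gateway+recommender+scheduler: memory 6+6+3+8+3=26, value 17+9+18+23+14=81
- auth+metrics+gateway+recommender+scheduler: memory 4+6+3+8+3=24, value 14+9+18+23+14=78
- search+gateway+recommender+scheduler: memory 6+3+8+3=20, value 17+18+23+14=72
Best: 86 rps.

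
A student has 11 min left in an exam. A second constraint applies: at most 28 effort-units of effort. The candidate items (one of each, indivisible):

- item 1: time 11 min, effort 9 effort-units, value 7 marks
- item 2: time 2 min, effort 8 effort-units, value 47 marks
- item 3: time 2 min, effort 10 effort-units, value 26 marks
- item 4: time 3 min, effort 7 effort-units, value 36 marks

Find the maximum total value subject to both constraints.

Feasible sets respecting both limits:
- item 2+item 3+item 4: time 7, effort 25, value 109
- item 2+item 4: time 5, effort 15, value 83
- item 2+item 3: time 4, effort 18, value 73
- item 3+item 4: time 5, effort 17, value 62
Best: 109 marks.

109 marks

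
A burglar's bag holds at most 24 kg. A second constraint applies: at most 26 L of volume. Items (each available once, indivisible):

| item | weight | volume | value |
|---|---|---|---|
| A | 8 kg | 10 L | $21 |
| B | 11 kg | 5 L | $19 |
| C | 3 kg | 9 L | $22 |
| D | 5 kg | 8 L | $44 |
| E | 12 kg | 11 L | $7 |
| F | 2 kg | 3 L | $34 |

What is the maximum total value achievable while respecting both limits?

Feasible sets respecting both limits:
- B+C+D+F: weight 21, volume 25, value 119
- C+D+F: weight 10, volume 20, value 100
- A+D+F: weight 15, volume 21, value 99
- B+D+F: weight 18, volume 16, value 97
Best: $119.

$119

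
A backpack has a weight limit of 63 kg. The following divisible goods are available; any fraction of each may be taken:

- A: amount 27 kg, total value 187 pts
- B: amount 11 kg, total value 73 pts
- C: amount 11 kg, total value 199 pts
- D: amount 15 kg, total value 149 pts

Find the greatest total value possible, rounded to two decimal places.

601.36

Take in order of value per unit:
- C (199/11 per unit): all 11 → value 199, running total 199.00
- D (149/15 per unit): all 15 → value 149, running total 348.00
- A (187/27 per unit): all 27 → value 187, running total 535.00
- B (73/11 per unit): 10 of 11 → value 10×73/11 = 66.3636, running total 601.36
Total 601.36.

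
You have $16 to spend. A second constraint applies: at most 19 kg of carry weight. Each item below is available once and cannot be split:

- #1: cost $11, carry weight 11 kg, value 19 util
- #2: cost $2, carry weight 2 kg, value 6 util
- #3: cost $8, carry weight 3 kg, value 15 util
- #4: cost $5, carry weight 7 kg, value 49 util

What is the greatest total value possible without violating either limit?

Feasible sets respecting both limits:
- #2+#3+#4: cost 15, carry weight 12, value 70
- #1+#4: cost 16, carry weight 18, value 68
- #3+#4: cost 13, carry weight 10, value 64
- #2+#4: cost 7, carry weight 9, value 55
Best: 70 util.

70 util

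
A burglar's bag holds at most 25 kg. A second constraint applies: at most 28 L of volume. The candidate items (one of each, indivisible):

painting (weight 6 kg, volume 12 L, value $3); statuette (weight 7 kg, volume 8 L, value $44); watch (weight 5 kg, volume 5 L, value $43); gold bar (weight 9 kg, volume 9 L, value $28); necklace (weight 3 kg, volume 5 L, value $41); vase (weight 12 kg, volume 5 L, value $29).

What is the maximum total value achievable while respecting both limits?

Feasible sets respecting both limits:
- statuette+watch+gold bar+necklace: weight 24, volume 27, value 156
- statuette+watch+necklace: weight 15, volume 18, value 128
- statuette+watch+vase: weight 24, volume 18, value 116
- statuette+watch+gold bar: weight 21, volume 22, value 115
Best: $156.

$156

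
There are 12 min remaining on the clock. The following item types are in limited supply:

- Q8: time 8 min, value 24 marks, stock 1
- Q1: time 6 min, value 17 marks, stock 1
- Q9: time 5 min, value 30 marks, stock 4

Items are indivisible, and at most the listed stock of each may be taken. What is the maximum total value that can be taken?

60 marks

Top feasible selections:
- 2×Q9: time 10, value 60
- 1×Q1 + 1×Q9: time 11, value 47
- 1×Q9: time 5, value 30
- 1×Q8: time 8, value 24
Best: 60 marks.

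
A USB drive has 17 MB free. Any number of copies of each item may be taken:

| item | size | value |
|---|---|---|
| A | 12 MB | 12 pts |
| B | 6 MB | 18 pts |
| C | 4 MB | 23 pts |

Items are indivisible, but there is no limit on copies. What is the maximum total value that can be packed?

92 pts

Best value-per-unit is C at 23/4, and filling with it alone uses size 4×4=16. No mix of the others beats 4×23 = 92.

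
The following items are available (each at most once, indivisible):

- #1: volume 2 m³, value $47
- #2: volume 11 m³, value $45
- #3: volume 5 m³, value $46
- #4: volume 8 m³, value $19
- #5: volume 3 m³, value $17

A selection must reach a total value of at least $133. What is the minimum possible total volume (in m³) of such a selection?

18

Subsets with value ≥ 133, sorted by total volume:
- #1+#2+#3: volume 18, value 138
- #1+#2+#3+#5: volume 21, value 155
- #1+#2+#3+#4: volume 26, value 157
Minimum volume: 18 m³.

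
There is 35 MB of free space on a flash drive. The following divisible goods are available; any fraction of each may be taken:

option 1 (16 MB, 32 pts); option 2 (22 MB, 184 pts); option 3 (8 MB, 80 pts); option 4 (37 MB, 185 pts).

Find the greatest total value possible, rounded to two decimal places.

289.00

Take in order of value per unit:
- option 3 (80/8 per unit): all 8 → value 80, running total 80.00
- option 2 (184/22 per unit): all 22 → value 184, running total 264.00
- option 4 (185/37 per unit): 5 of 37 → value 5×185/37 = 25.0000, running total 289.00
Total 289.00.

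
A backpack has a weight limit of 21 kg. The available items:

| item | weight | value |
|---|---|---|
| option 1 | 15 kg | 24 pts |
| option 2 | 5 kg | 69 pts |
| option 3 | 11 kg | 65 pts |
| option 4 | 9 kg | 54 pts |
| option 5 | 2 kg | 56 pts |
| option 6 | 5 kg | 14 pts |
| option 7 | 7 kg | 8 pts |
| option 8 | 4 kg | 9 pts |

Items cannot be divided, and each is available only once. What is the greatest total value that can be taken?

193 pts

Check high-value combinations within 21 kg:
- option 2+option 4+option 5+option 6: weight 5+9+2+5=21, value 69+54+56+14=193
- option 2+option 3+option 5: weight 5+11+2=18, value 69+65+56=190
- option 2+option 4+option 5+option 8: weight 5+9+2+4=20, value 69+54+56+9=188
Best: 193 pts.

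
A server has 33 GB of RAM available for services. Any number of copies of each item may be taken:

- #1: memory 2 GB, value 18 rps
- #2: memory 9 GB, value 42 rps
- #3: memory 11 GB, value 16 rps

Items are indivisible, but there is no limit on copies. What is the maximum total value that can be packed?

288 rps

Best value-per-unit is #1 at 18/2, and filling with it alone uses memory 16×2=32. No mix of the others beats 16×18 = 288.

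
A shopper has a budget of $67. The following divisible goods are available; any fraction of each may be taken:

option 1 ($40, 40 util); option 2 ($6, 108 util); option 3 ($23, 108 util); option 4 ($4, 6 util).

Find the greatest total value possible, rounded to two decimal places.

Take in order of value per unit:
- option 2 (108/6 per unit): all 6 → value 108, running total 108.00
- option 3 (108/23 per unit): all 23 → value 108, running total 216.00
- option 4 (6/4 per unit): all 4 → value 6, running total 222.00
- option 1 (40/40 per unit): 34 of 40 → value 34×40/40 = 34.0000, running total 256.00
Total 256.00.

256.00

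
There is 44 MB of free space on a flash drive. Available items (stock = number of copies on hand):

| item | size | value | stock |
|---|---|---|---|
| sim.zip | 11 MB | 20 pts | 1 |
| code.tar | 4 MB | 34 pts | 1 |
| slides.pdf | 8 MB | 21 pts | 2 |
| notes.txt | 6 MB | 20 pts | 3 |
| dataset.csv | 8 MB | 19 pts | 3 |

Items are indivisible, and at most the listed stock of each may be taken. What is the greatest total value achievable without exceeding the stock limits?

Best selections within size 44 and stock limits:
- 1×code.tar + 2×slides.pdf + 3×notes.txt: size 38, value 136
- 1×sim.zip + 1×code.tar + 2×slides.pdf + 2×notes.txt: size 43, value 136
- 1×code.tar + 2×slides.pdf + 2×notes.txt + 1×dataset.csv: size 40, value 135
Best: 136 pts.

136 pts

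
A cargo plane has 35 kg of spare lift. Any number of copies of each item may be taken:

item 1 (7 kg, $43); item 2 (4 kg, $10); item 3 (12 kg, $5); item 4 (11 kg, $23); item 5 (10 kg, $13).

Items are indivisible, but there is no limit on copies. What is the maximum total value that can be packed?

$215

Best value-per-unit is item 1 at 43/7, and filling with it alone uses weight 5×7=35. No mix of the others beats 5×43 = 215.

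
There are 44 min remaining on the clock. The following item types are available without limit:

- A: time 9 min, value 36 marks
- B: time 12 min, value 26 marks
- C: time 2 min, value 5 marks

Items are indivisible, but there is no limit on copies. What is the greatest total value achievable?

Best value-per-unit is A at 36/9; filling with it alone gives 4×36 = 144.
Optimal mix: 4×A + 4×C → time 44, value 164.

164 marks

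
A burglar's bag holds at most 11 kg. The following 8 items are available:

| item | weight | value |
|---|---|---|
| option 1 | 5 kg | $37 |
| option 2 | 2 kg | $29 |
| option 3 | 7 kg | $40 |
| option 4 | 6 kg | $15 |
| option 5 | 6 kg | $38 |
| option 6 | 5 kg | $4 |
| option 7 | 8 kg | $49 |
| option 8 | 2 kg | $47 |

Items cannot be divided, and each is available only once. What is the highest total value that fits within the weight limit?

$116

Check high-value combinations within 11 kg:
- option 2+option 3+option 8: weight 2+7+2=11, value 29+40+47=116
- option 2+option 5+option 8: weight 2+6+2=10, value 29+38+47=114
- option 1+option 2+option 8: weight 5+2+2=9, value 37+29+47=113
Best: $116.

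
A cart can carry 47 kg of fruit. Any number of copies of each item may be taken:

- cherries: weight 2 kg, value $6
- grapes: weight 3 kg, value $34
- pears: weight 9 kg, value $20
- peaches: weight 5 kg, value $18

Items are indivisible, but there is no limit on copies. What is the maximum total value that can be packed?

Best value-per-unit is grapes at 34/3; filling with it alone gives 15×34 = 510.
Optimal mix: 1×cherries + 15×grapes → weight 47, value 516.

$516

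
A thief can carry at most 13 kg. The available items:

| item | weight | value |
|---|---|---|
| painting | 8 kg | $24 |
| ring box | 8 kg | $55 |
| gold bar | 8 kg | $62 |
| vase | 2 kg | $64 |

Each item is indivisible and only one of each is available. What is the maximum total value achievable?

This is a 0/1 knapsack; check combinations near the capacity.
- gold bar+vase: weight 8+2=10, value 62+64=126
- ring box+vase: weight 8+2=10, value 55+64=119
- painting+vase: weight 8+2=10, value 24+64=88
Best: $126.

$126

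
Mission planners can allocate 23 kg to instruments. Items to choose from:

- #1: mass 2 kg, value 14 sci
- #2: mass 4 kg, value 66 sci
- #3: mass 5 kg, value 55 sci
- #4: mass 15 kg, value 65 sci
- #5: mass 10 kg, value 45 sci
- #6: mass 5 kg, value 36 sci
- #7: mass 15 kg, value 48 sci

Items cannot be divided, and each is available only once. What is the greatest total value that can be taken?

180 sci

Check high-value combinations within 23 kg:
- #1+#2+#3+#5: mass 2+4+5+10=21, value 14+66+55+45=180
- #1+#2+#3+#6: mass 2+4+5+5=16, value 14+66+55+36=171
- #2+#3+#5: mass 4+5+10=19, value 66+55+45=166
- #1+#2+#5+#6: mass 2+4+10+5=21, value 14+66+45+36=161
- #2+#3+#6: mass 4+5+5=14, value 66+55+36=157
Best: 180 sci.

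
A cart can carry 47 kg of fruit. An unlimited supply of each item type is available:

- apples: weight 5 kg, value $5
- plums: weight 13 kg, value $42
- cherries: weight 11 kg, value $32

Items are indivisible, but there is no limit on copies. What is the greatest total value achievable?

$138

Best value-per-unit is plums at 42/13; filling with it alone gives 3×42 = 126.
Optimal mix: 1×plums + 3×cherries → weight 46, value 138.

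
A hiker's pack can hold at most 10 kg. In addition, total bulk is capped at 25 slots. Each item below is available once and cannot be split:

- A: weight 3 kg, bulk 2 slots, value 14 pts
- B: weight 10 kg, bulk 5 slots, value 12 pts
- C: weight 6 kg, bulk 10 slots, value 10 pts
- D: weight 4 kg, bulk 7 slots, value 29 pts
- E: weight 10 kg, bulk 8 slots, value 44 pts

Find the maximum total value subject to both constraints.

44 pts

Feasible sets respecting both limits:
- E: weight 10, bulk 8, value 44
- A+D: weight 7, bulk 9, value 43
- C+D: weight 10, bulk 17, value 39
Best: 44 pts.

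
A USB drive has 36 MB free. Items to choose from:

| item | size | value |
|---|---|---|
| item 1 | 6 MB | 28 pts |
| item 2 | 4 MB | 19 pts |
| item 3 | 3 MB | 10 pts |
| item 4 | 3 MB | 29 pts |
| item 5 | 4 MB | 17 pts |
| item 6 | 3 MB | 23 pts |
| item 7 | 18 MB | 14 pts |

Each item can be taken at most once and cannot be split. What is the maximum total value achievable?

126 pts

Check high-value combinations within 36 MB:
- item 1+item 2+item 3+item 4+item 5+item 6: size 6+4+3+3+4+3=23, value 28+19+10+29+17+23=126
- item 1+item 2+item 4+item 5+item 6: size 6+4+3+4+3=20, value 28+19+29+17+23=116
- item 1+item 2+item 4+item 6+item 7: size 6+4+3+3+18=34, value 28+19+29+23+14=113
Best: 126 pts.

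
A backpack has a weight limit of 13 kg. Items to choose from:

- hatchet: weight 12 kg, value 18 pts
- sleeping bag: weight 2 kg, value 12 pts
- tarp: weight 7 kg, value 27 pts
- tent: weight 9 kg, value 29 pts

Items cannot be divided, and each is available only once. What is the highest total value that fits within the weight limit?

41 pts

Check high-value combinations within 13 kg:
- sleeping bag+tent: weight 2+9=11, value 12+29=41
- sleeping bag+tarp: weight 2+7=9, value 12+27=39
- tent: weight 9, value 29
Best: 41 pts.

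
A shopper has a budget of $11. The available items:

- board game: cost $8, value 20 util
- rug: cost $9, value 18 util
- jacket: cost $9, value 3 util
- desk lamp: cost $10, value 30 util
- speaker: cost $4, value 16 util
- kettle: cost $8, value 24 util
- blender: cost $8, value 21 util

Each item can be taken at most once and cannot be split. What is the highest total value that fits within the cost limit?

This is a 0/1 knapsack; check combinations near the capacity.
- desk lamp: cost 10, value 30
- kettle: cost 8, value 24
- blender: cost 8, value 21
- board game: cost 8, value 20
Best: 30 util.

30 util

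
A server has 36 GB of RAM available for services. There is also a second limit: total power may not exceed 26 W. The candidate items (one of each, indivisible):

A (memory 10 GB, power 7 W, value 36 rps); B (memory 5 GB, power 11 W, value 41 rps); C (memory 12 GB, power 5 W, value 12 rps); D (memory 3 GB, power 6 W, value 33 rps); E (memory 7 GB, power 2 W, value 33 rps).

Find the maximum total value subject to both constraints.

Feasible sets respecting both limits:
- A+B+D+E: memory 25, power 26, value 143
- A+B+C+E: memory 34, power 25, value 122
- B+C+D+E: memory 27, power 24, value 119
- A+C+D+E: memory 32, power 20, value 114
Best: 143 rps.

143 rps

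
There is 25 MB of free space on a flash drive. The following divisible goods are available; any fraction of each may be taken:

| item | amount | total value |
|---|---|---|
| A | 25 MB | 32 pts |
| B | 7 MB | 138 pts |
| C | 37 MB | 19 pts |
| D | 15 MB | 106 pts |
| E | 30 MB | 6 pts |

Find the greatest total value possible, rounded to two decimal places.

Take in order of value per unit:
- B (138/7 per unit): all 7 → value 138, running total 138.00
- D (106/15 per unit): all 15 → value 106, running total 244.00
- A (32/25 per unit): 3 of 25 → value 3×32/25 = 3.8400, running total 247.84
Total 247.84.

247.84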